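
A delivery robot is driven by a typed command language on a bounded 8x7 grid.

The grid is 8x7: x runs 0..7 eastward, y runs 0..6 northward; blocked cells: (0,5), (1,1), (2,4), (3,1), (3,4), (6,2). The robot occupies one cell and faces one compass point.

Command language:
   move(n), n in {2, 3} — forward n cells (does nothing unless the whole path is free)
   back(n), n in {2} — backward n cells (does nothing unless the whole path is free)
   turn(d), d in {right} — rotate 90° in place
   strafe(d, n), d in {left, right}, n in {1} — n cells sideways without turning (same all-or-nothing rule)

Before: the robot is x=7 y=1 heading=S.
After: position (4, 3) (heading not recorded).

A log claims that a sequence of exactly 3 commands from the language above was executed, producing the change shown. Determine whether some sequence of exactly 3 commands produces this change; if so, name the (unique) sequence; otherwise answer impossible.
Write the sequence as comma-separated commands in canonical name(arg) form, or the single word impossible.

key: order matters: swapping back(2) and move(3) lands elsewhere
begin: x=7 y=1 heading=S
[1] after back(2): x=7 y=3 heading=S
[2] after turn(right): x=7 y=3 heading=W
[3] after move(3): x=4 y=3 heading=W
no rival 3-sequence matches.

back(2), turn(right), move(3)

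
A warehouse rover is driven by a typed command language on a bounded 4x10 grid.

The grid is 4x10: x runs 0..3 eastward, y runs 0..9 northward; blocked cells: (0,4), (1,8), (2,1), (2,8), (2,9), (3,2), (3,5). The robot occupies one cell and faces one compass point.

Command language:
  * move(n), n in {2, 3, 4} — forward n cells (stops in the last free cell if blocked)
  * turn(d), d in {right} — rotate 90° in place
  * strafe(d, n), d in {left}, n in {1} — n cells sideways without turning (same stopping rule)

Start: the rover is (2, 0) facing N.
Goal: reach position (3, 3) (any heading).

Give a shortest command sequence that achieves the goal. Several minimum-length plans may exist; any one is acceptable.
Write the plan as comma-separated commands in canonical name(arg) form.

strafe(left, 1), move(3), turn(right), move(4)

t0: (2, 0) facing N
1. strafe(left, 1) → (1, 0) facing N
2. move(3) → (1, 3) facing N
3. turn(right) → (1, 3) facing E
4. move(4) → (3, 3) facing E
shorter routes all fall short; 4 is best.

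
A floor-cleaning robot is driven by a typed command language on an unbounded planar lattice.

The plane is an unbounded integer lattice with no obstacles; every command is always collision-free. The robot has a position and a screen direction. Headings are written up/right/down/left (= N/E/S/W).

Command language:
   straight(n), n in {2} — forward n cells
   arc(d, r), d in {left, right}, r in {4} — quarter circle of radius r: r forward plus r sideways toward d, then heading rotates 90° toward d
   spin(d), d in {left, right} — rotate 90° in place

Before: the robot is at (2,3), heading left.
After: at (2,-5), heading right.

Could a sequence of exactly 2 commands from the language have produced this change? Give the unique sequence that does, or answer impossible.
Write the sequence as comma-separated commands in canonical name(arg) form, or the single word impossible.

key: cell and facing (now E) both changed — the 2 commands mix motion and turning
start: at (2,3), heading left
1. arc(left, 4) → at (-2,-1), heading down
2. arc(left, 4) → at (2,-5), heading right
no rival 2-sequence matches.

arc(left, 4), arc(left, 4)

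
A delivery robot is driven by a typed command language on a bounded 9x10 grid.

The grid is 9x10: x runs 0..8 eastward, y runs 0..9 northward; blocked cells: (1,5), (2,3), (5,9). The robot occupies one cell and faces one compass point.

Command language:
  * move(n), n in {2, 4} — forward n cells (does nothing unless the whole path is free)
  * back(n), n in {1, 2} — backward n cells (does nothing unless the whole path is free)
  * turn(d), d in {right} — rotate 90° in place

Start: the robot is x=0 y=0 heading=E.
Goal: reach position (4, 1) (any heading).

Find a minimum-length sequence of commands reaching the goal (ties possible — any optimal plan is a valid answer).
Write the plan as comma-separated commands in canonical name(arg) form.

from: x=0 y=0 heading=E
t=1 move(4) ⇒ x=4 y=0 heading=E
t=2 turn(right) ⇒ x=4 y=0 heading=S
t=3 back(1) ⇒ x=4 y=1 heading=S
minimal: 3 command(s), checked below 3.

move(4), turn(right), back(1)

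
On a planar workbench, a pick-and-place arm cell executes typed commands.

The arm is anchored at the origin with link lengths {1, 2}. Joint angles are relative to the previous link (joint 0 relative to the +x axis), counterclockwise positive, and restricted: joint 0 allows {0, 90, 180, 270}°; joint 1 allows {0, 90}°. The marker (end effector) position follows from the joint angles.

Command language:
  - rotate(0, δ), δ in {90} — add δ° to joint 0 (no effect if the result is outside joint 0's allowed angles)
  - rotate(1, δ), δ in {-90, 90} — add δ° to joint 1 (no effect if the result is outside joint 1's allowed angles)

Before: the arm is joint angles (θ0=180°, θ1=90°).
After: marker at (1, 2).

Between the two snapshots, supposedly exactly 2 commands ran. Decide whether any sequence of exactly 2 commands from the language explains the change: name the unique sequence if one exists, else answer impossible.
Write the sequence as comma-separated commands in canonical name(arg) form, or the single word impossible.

begin: joint angles (θ0=180°, θ1=90°)
t=1 rotate(0, 90) ⇒ joint angles (θ0=270°, θ1=90°)
t=2 rotate(0, 90) ⇒ joint angles (θ0=0°, θ1=90°)
no other 2-command option fits: unique.

rotate(0, 90), rotate(0, 90)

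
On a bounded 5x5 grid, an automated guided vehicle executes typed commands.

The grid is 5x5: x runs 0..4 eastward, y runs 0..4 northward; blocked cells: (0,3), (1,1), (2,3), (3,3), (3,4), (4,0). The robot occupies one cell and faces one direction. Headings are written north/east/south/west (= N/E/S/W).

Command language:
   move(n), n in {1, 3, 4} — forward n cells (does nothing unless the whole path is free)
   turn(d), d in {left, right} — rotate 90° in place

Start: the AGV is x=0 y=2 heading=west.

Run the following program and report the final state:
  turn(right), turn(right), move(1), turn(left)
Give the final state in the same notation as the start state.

x=1 y=2 heading=north

initial: x=0 y=2 heading=west
[1] after turn(right): x=0 y=2 heading=north
[2] after turn(right): x=0 y=2 heading=east
[3] after move(1): x=1 y=2 heading=east
[4] after turn(left): x=1 y=2 heading=north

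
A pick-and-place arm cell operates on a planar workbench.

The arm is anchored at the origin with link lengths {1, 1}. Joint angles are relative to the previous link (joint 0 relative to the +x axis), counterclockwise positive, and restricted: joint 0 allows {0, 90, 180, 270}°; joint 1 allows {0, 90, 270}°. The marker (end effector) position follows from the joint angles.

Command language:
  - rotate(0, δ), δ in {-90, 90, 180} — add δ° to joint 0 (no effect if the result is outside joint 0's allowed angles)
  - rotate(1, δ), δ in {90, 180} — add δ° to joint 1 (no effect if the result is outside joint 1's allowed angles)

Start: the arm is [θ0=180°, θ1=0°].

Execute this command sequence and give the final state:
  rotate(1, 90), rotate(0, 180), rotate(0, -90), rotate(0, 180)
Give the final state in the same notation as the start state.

[θ0=90°, θ1=90°]

begin: [θ0=180°, θ1=0°]
1. rotate(1, 90) → [θ0=180°, θ1=90°]
2. rotate(0, 180) → [θ0=0°, θ1=90°]
3. rotate(0, -90) → [θ0=270°, θ1=90°]
4. rotate(0, 180) → [θ0=90°, θ1=90°]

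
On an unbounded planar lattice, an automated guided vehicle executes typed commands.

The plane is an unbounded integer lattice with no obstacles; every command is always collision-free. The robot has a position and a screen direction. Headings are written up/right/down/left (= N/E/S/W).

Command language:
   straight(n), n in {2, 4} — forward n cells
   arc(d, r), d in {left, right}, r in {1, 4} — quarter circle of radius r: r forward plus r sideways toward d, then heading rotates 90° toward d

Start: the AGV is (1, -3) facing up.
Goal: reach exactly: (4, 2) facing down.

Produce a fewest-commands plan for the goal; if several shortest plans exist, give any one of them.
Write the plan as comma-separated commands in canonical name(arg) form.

arc(right, 4), arc(left, 1), arc(left, 1), arc(left, 1)

start: (1, -3) facing up
t=1 arc(right, 4) ⇒ (5, 1) facing right
t=2 arc(left, 1) ⇒ (6, 2) facing up
t=3 arc(left, 1) ⇒ (5, 3) facing left
t=4 arc(left, 1) ⇒ (4, 2) facing down
nothing shorter than 4 reaches the goal.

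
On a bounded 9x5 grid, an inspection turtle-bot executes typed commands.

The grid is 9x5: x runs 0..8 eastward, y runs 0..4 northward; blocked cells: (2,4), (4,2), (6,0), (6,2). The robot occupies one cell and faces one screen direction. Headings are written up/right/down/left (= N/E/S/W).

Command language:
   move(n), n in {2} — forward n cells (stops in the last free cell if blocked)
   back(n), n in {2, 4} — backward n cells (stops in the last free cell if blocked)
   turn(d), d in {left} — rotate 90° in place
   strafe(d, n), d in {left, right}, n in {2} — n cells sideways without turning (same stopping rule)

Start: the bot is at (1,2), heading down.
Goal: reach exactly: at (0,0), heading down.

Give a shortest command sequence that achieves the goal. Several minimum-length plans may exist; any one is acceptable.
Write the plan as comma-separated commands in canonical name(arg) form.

t0: at (1,2), heading down
[1] after strafe(right, 2): at (0,2), heading down
[2] after move(2): at (0,0), heading down
minimal: 2 command(s), checked below 2.

strafe(right, 2), move(2)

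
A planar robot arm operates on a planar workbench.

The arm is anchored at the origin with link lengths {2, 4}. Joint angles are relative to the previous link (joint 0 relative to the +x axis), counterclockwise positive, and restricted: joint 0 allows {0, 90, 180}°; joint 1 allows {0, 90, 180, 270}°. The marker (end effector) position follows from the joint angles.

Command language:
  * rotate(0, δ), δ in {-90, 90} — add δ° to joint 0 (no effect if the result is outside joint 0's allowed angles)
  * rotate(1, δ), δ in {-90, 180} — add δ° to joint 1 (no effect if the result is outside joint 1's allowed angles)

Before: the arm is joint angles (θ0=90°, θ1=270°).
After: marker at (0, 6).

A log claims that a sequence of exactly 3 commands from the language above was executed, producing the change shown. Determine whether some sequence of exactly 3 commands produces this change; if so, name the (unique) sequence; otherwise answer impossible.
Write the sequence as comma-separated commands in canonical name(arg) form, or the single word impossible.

rotate(1, -90), rotate(1, -90), rotate(1, -90)

begin: joint angles (θ0=90°, θ1=270°)
1. rotate(1, -90) → joint angles (θ0=90°, θ1=180°)
2. rotate(1, -90) → joint angles (θ0=90°, θ1=90°)
3. rotate(1, -90) → joint angles (θ0=90°, θ1=0°)
no other 3-command option fits: unique.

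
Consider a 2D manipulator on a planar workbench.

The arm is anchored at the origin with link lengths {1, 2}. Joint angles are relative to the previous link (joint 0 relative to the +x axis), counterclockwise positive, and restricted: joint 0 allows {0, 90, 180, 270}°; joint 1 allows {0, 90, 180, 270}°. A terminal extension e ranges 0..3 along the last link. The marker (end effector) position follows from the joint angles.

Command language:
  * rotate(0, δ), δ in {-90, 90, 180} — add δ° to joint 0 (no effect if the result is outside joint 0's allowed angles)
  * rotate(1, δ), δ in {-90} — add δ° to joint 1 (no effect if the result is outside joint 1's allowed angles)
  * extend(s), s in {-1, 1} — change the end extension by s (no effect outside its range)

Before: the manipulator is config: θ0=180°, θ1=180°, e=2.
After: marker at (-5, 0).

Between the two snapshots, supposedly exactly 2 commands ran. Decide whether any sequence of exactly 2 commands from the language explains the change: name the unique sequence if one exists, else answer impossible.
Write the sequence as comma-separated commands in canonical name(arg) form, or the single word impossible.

rotate(1, -90), rotate(1, -90)

t0: config: θ0=180°, θ1=180°, e=2
t=1 rotate(1, -90) ⇒ config: θ0=180°, θ1=90°, e=2
t=2 rotate(1, -90) ⇒ config: θ0=180°, θ1=0°, e=2
no other 2-command option fits: unique.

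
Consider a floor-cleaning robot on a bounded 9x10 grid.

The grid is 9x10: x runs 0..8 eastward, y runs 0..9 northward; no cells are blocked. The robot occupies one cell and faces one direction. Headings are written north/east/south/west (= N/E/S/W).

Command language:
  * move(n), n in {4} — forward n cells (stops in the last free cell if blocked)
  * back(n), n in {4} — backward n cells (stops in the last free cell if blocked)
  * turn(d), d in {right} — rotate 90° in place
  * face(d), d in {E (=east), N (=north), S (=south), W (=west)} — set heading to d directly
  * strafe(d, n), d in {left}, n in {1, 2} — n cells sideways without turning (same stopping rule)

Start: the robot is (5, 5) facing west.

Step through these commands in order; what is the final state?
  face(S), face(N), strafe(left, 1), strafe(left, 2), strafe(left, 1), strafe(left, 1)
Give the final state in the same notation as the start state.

(0, 5) facing north

t0: (5, 5) facing west
1. face(S) → (5, 5) facing south
2. face(N) → (5, 5) facing north
3. strafe(left, 1) → (4, 5) facing north
4. strafe(left, 2) → (2, 5) facing north
5. strafe(left, 1) → (1, 5) facing north
6. strafe(left, 1) → (0, 5) facing north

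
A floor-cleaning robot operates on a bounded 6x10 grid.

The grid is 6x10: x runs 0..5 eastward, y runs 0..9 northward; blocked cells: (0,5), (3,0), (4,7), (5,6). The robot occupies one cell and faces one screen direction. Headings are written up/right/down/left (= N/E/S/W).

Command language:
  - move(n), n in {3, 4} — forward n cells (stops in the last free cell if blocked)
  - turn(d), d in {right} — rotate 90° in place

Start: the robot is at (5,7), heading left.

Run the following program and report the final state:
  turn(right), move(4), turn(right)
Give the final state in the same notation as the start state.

at (5,9), heading right

initial: at (5,7), heading left
1. turn(right) → at (5,7), heading up
2. move(4) → at (5,9), heading up
3. turn(right) → at (5,9), heading right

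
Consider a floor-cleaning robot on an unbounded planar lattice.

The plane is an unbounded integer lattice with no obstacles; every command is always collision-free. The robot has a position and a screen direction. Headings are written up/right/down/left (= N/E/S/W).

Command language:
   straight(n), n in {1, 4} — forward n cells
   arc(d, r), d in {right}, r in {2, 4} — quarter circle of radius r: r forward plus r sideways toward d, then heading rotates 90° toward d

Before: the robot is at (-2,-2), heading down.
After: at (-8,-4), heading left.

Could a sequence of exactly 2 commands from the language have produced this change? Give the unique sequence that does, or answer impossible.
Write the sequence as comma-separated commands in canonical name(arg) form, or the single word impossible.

key: running straight(4) before arc(right, 2) would end elsewhere — order is forced
from: at (-2,-2), heading down
[1] after arc(right, 2): at (-4,-4), heading left
[2] after straight(4): at (-8,-4), heading left
no other 2-command option fits: unique.

arc(right, 2), straight(4)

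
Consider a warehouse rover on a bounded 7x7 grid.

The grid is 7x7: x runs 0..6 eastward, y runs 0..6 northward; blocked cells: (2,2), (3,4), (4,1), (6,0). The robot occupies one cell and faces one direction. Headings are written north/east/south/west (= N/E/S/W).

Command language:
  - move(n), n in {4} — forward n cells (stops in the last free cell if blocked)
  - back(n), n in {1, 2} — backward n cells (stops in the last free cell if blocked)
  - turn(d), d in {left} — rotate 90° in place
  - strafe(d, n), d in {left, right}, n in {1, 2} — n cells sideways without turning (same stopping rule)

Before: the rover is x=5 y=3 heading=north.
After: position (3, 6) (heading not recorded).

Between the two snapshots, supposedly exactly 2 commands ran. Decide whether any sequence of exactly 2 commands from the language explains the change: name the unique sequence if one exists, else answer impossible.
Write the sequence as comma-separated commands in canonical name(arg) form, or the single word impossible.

key: running strafe(left, 2) before move(4) would end elsewhere — order is forced
initial: x=5 y=3 heading=north
step 1 (move(4)): x=5 y=6 heading=north
step 2 (strafe(left, 2)): x=3 y=6 heading=north
all 64 alternatives checked — unique.

move(4), strafe(left, 2)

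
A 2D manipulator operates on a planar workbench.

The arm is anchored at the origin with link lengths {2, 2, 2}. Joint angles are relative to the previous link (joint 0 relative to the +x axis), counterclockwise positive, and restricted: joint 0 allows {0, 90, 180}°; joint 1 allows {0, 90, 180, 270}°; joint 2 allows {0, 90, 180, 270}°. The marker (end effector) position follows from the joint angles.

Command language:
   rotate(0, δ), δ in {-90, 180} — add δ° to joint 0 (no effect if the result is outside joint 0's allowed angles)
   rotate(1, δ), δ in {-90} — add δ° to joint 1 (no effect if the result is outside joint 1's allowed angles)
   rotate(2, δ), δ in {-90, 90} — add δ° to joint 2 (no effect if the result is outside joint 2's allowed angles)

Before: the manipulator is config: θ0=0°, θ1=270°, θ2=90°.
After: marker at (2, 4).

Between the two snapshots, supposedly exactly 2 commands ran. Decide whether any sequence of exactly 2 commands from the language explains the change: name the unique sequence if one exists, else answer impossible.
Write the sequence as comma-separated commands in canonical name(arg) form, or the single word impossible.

key: order matters: swapping rotate(0, 180) and rotate(0, -90) lands elsewhere
start: config: θ0=0°, θ1=270°, θ2=90°
1. rotate(0, 180) → config: θ0=180°, θ1=270°, θ2=90°
2. rotate(0, -90) → config: θ0=90°, θ1=270°, θ2=90°
no other 2-command option fits: unique.

rotate(0, 180), rotate(0, -90)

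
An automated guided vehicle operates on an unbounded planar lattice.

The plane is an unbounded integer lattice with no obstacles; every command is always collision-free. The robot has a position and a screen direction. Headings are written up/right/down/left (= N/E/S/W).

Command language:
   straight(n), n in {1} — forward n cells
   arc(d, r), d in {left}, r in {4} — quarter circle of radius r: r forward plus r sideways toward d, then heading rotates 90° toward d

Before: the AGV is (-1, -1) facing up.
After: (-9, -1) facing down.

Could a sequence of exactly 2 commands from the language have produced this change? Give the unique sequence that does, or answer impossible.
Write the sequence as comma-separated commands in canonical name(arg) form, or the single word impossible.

arc(left, 4), arc(left, 4)

key: position moved to (-9,-1) AND the heading swung to S — translation plus rotation needed
initial: (-1, -1) facing up
t=1 arc(left, 4) ⇒ (-5, 3) facing left
t=2 arc(left, 4) ⇒ (-9, -1) facing down
all 4 alternatives checked — unique.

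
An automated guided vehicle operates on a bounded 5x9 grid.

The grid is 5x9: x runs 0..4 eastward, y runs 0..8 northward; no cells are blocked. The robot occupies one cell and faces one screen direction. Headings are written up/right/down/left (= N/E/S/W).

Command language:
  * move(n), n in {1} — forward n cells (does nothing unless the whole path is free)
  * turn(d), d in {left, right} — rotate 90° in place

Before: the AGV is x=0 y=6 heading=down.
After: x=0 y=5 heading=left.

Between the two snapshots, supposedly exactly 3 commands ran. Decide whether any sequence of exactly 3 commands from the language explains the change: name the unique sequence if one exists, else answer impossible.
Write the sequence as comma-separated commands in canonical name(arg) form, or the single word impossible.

move(1), turn(right), move(1)

key: position moved to (0,5) AND the heading swung to W — translation plus rotation needed
begin: x=0 y=6 heading=down
[1] after move(1): x=0 y=5 heading=down
[2] after turn(right): x=0 y=5 heading=left
[3] after move(1): x=0 y=5 heading=left
uniquely the one of 27 3-step routes that fits.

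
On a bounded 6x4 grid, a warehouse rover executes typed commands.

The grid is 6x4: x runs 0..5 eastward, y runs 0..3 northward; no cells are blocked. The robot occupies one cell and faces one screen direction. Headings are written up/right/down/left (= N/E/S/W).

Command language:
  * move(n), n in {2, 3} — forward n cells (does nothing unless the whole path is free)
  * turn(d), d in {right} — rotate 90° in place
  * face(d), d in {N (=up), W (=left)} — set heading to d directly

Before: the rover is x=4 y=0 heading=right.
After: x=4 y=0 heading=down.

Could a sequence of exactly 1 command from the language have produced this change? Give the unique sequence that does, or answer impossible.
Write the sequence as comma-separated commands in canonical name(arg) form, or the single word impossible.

turn(right)

key: parked at (4,0) the whole time — nothing moves the robot
initial: x=4 y=0 heading=right
step 1 (turn(right)): x=4 y=0 heading=down
uniquely the one of 5 1-step routes that fits.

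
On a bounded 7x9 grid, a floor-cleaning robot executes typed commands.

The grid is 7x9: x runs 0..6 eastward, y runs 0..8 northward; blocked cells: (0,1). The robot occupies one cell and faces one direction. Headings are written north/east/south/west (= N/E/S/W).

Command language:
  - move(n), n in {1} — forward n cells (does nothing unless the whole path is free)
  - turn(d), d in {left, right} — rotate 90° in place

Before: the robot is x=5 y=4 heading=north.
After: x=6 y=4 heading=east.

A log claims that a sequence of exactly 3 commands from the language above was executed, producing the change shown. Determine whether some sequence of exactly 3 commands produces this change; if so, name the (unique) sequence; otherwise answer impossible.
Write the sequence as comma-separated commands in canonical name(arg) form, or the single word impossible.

key: running move(1) before turn(right) would end elsewhere — order is forced
initial: x=5 y=4 heading=north
step 1 (turn(right)): x=5 y=4 heading=east
step 2 (move(1)): x=6 y=4 heading=east
step 3 (move(1)): x=6 y=4 heading=east
no other 3-command option fits: unique.

turn(right), move(1), move(1)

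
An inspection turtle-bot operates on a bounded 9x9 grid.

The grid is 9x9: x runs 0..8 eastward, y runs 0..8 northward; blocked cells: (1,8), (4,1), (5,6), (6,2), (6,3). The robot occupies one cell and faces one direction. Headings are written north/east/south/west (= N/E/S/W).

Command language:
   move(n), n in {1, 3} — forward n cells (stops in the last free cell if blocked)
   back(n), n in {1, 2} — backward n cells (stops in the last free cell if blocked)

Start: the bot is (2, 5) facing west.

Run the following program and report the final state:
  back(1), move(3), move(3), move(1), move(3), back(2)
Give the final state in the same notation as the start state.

begin: (2, 5) facing west
t=1 back(1) ⇒ (3, 5) facing west
t=2 move(3) ⇒ (0, 5) facing west
t=3 move(3) ⇒ (0, 5) facing west
t=4 move(1) ⇒ (0, 5) facing west
t=5 move(3) ⇒ (0, 5) facing west
t=6 back(2) ⇒ (2, 5) facing west

(2, 5) facing west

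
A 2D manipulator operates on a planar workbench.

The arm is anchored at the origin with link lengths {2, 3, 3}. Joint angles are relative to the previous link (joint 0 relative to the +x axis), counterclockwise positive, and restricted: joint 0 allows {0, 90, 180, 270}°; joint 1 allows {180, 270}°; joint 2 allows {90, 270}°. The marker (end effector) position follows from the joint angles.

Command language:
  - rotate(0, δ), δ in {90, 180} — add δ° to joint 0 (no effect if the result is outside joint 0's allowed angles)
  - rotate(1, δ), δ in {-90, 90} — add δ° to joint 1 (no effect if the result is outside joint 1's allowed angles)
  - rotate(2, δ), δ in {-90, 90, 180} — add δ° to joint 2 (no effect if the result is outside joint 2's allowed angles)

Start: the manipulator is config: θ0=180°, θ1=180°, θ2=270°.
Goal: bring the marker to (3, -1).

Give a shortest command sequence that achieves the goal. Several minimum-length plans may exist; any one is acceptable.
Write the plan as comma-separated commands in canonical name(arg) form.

t0: config: θ0=180°, θ1=180°, θ2=270°
1. rotate(0, 90) → config: θ0=270°, θ1=180°, θ2=270°
2. rotate(0, 180) → config: θ0=90°, θ1=180°, θ2=270°
3. rotate(1, 90) → config: θ0=90°, θ1=270°, θ2=270°
minimal: 3 command(s), checked below 3.

rotate(0, 90), rotate(0, 180), rotate(1, 90)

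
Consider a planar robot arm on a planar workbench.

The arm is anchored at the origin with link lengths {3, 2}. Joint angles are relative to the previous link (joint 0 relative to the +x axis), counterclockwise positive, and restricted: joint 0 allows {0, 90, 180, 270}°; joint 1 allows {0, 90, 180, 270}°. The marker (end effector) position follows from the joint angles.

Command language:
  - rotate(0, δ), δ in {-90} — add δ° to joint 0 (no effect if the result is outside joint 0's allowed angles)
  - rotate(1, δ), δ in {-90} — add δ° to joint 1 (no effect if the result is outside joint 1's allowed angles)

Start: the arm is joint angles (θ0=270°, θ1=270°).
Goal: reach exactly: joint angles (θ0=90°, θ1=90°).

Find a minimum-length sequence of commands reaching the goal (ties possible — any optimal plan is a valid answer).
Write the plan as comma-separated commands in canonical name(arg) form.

start: joint angles (θ0=270°, θ1=270°)
1. rotate(0, -90) → joint angles (θ0=180°, θ1=270°)
2. rotate(0, -90) → joint angles (θ0=90°, θ1=270°)
3. rotate(1, -90) → joint angles (θ0=90°, θ1=180°)
4. rotate(1, -90) → joint angles (θ0=90°, θ1=90°)
nothing shorter than 4 reaches the goal.

rotate(0, -90), rotate(0, -90), rotate(1, -90), rotate(1, -90)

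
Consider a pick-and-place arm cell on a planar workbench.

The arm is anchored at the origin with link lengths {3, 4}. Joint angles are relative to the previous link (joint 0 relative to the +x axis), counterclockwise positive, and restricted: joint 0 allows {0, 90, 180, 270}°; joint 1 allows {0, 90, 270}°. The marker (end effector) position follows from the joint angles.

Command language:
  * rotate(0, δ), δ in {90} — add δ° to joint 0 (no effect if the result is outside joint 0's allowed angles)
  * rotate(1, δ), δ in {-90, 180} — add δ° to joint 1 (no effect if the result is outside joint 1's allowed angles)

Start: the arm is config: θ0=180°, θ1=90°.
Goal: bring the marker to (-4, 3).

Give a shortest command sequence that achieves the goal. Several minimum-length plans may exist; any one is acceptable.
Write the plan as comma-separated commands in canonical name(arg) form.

from: config: θ0=180°, θ1=90°
1. rotate(0, 90) → config: θ0=270°, θ1=90°
2. rotate(0, 90) → config: θ0=0°, θ1=90°
3. rotate(0, 90) → config: θ0=90°, θ1=90°
shorter routes all fall short; 3 is best.

rotate(0, 90), rotate(0, 90), rotate(0, 90)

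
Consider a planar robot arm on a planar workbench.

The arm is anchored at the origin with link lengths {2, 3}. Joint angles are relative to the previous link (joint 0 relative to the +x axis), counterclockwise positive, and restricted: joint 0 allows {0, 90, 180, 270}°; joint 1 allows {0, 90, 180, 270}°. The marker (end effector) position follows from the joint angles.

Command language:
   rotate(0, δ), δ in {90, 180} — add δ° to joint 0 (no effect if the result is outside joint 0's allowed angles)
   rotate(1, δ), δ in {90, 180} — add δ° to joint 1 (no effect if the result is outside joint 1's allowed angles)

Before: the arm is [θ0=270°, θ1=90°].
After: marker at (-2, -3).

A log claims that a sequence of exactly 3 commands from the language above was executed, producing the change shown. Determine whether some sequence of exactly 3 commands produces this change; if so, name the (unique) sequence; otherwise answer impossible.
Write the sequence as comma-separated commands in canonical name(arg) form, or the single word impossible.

rotate(0, 90), rotate(0, 90), rotate(0, 90)

begin: [θ0=270°, θ1=90°]
t=1 rotate(0, 90) ⇒ [θ0=0°, θ1=90°]
t=2 rotate(0, 90) ⇒ [θ0=90°, θ1=90°]
t=3 rotate(0, 90) ⇒ [θ0=180°, θ1=90°]
no other 3-command option fits: unique.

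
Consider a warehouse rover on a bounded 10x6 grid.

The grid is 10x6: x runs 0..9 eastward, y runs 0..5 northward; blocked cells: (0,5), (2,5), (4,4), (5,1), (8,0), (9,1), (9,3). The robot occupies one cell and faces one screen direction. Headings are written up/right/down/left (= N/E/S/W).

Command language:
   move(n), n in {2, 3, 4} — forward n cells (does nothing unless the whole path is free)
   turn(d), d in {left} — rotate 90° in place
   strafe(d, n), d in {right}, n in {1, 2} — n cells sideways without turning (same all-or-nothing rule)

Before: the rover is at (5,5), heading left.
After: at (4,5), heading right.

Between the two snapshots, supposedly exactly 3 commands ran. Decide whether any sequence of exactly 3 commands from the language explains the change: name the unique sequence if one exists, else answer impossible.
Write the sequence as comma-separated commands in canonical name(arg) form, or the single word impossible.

key: position moved to (4,5) AND the heading swung to E — translation plus rotation needed
from: at (5,5), heading left
t=1 turn(left) ⇒ at (5,5), heading down
t=2 strafe(right, 1) ⇒ at (4,5), heading down
t=3 turn(left) ⇒ at (4,5), heading right
uniquely the one of 216 3-step routes that fits.

turn(left), strafe(right, 1), turn(left)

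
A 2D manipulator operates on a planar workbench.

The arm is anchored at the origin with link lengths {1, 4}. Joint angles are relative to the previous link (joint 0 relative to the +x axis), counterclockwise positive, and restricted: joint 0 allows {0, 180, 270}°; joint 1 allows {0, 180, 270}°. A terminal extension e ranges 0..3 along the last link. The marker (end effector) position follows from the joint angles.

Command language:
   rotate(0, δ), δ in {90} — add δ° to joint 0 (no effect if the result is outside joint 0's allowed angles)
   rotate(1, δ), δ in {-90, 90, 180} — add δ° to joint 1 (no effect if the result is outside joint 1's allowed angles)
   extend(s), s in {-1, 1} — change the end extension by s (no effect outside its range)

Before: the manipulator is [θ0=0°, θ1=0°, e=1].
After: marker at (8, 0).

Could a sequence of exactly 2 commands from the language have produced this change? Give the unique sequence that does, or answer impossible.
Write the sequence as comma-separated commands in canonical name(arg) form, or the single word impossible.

extend(1), extend(1)

start: [θ0=0°, θ1=0°, e=1]
step 1 (extend(1)): [θ0=0°, θ1=0°, e=2]
step 2 (extend(1)): [θ0=0°, θ1=0°, e=3]
all 36 alternatives checked — unique.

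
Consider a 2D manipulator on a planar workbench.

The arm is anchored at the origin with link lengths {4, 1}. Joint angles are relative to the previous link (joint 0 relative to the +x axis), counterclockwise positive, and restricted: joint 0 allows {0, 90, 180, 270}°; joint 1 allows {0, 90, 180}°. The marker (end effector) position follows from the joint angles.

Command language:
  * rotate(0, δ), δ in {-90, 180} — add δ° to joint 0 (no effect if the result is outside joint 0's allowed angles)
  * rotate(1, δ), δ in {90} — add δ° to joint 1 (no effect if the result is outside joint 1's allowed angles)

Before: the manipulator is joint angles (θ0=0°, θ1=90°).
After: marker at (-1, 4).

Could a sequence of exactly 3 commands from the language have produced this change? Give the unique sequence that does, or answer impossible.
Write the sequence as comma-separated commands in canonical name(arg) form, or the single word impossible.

begin: joint angles (θ0=0°, θ1=90°)
t=1 rotate(0, -90) ⇒ joint angles (θ0=270°, θ1=90°)
t=2 rotate(0, -90) ⇒ joint angles (θ0=180°, θ1=90°)
t=3 rotate(0, -90) ⇒ joint angles (θ0=90°, θ1=90°)
all 27 alternatives checked — unique.

rotate(0, -90), rotate(0, -90), rotate(0, -90)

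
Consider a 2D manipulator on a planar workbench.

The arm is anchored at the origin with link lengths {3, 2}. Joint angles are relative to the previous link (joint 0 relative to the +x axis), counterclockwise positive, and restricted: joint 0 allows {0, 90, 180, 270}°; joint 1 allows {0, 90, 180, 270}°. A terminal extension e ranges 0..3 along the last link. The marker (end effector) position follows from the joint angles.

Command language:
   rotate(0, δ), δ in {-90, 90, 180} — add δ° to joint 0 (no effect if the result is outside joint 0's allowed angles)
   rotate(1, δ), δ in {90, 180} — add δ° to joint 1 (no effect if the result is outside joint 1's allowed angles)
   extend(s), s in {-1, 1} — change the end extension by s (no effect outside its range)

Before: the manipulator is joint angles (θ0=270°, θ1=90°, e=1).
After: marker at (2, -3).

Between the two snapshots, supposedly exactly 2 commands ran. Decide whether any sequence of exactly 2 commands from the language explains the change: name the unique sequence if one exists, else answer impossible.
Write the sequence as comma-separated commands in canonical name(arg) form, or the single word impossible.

start: joint angles (θ0=270°, θ1=90°, e=1)
[1] after extend(-1): joint angles (θ0=270°, θ1=90°, e=0)
[2] after extend(-1): joint angles (θ0=270°, θ1=90°, e=0)
uniquely the one of 49 2-step routes that fits.

extend(-1), extend(-1)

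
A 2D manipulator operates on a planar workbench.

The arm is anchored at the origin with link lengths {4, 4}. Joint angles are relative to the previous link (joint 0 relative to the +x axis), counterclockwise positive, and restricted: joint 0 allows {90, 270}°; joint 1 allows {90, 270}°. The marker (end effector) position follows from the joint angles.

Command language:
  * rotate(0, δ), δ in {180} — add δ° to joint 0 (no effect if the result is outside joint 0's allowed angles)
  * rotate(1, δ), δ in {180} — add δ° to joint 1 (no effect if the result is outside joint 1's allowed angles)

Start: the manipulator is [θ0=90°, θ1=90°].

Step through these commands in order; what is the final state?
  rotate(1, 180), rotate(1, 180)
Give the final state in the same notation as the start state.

[θ0=90°, θ1=90°]

initial: [θ0=90°, θ1=90°]
step 1 (rotate(1, 180)): [θ0=90°, θ1=270°]
step 2 (rotate(1, 180)): [θ0=90°, θ1=90°]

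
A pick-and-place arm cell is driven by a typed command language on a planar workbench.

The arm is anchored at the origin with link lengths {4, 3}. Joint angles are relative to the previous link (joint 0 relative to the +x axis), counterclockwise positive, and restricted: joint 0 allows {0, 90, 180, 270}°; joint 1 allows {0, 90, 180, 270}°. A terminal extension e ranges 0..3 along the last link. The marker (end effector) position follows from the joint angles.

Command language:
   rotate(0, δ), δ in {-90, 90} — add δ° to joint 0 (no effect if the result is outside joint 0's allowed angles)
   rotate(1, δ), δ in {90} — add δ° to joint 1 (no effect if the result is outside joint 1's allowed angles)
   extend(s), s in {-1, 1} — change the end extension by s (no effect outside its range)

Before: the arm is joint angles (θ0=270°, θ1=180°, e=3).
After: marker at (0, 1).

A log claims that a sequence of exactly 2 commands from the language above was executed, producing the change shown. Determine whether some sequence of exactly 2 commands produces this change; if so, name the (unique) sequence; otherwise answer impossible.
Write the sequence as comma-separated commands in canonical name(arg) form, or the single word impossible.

extend(1), extend(-1)

key: running extend(-1) before extend(1) would end elsewhere — order is forced
t0: joint angles (θ0=270°, θ1=180°, e=3)
[1] after extend(1): joint angles (θ0=270°, θ1=180°, e=3)
[2] after extend(-1): joint angles (θ0=270°, θ1=180°, e=2)
no other 2-command option fits: unique.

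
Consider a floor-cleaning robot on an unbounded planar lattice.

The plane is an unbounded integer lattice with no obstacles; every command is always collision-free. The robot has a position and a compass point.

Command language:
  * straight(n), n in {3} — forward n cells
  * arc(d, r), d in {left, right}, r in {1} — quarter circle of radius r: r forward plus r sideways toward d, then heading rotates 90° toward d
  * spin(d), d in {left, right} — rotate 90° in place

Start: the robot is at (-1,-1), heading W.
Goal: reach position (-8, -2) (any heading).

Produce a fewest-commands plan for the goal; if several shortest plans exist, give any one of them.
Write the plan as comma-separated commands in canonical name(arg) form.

t0: at (-1,-1), heading W
t=1 straight(3) ⇒ at (-4,-1), heading W
t=2 straight(3) ⇒ at (-7,-1), heading W
t=3 arc(left, 1) ⇒ at (-8,-2), heading S
nothing shorter than 3 reaches the goal.

straight(3), straight(3), arc(left, 1)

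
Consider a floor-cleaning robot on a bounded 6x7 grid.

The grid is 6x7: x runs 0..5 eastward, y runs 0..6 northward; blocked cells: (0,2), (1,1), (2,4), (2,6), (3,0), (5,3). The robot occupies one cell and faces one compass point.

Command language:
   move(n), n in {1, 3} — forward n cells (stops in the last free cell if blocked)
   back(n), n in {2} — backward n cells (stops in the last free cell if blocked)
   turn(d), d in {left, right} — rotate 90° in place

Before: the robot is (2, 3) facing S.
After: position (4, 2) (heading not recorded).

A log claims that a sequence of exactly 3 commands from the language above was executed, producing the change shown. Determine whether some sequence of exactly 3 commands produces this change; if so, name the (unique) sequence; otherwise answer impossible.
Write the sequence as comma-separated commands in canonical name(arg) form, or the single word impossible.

key: order matters: swapping move(1) and back(2) lands elsewhere
start: (2, 3) facing S
[1] after move(1): (2, 2) facing S
[2] after turn(right): (2, 2) facing W
[3] after back(2): (4, 2) facing W
all 125 alternatives checked — unique.

move(1), turn(right), back(2)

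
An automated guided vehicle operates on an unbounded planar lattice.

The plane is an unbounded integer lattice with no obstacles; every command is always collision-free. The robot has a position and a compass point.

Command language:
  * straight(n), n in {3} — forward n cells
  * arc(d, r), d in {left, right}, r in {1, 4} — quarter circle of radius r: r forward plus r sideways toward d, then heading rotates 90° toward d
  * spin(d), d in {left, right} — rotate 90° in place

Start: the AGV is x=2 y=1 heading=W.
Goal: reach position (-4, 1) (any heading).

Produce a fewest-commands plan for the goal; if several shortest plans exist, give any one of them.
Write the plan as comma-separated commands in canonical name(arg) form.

straight(3), straight(3)

initial: x=2 y=1 heading=W
t=1 straight(3) ⇒ x=-1 y=1 heading=W
t=2 straight(3) ⇒ x=-4 y=1 heading=W
minimal: 2 command(s), checked below 2.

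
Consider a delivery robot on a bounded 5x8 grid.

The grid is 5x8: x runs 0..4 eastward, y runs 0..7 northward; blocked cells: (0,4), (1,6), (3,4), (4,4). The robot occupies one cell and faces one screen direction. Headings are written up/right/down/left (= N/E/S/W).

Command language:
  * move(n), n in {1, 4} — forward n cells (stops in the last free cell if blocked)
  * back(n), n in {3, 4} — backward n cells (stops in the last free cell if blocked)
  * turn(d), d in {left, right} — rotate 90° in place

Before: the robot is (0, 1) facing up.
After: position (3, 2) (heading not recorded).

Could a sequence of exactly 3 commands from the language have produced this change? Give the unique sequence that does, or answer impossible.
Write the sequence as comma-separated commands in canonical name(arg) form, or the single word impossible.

move(1), turn(left), back(3)

key: running back(3) before move(1) would end elsewhere — order is forced
begin: (0, 1) facing up
[1] after move(1): (0, 2) facing up
[2] after turn(left): (0, 2) facing left
[3] after back(3): (3, 2) facing left
uniquely the one of 216 3-step routes that fits.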